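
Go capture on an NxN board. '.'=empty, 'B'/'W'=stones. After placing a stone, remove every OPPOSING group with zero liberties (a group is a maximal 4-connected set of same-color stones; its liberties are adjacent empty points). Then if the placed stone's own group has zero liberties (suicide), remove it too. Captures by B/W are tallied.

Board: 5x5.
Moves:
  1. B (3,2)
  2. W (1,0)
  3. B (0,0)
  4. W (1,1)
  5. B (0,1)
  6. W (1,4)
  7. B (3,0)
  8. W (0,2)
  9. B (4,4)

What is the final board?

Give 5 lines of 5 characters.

Answer: ..W..
WW..W
.....
B.B..
....B

Derivation:
Move 1: B@(3,2) -> caps B=0 W=0
Move 2: W@(1,0) -> caps B=0 W=0
Move 3: B@(0,0) -> caps B=0 W=0
Move 4: W@(1,1) -> caps B=0 W=0
Move 5: B@(0,1) -> caps B=0 W=0
Move 6: W@(1,4) -> caps B=0 W=0
Move 7: B@(3,0) -> caps B=0 W=0
Move 8: W@(0,2) -> caps B=0 W=2
Move 9: B@(4,4) -> caps B=0 W=2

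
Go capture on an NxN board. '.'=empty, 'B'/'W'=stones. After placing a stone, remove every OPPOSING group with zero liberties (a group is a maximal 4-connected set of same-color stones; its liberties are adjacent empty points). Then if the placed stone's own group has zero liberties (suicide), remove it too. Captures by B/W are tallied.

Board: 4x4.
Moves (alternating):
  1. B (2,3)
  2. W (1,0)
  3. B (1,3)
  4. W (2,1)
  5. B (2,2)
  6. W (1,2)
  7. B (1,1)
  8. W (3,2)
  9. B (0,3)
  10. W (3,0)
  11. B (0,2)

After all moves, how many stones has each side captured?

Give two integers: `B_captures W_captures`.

Answer: 1 0

Derivation:
Move 1: B@(2,3) -> caps B=0 W=0
Move 2: W@(1,0) -> caps B=0 W=0
Move 3: B@(1,3) -> caps B=0 W=0
Move 4: W@(2,1) -> caps B=0 W=0
Move 5: B@(2,2) -> caps B=0 W=0
Move 6: W@(1,2) -> caps B=0 W=0
Move 7: B@(1,1) -> caps B=0 W=0
Move 8: W@(3,2) -> caps B=0 W=0
Move 9: B@(0,3) -> caps B=0 W=0
Move 10: W@(3,0) -> caps B=0 W=0
Move 11: B@(0,2) -> caps B=1 W=0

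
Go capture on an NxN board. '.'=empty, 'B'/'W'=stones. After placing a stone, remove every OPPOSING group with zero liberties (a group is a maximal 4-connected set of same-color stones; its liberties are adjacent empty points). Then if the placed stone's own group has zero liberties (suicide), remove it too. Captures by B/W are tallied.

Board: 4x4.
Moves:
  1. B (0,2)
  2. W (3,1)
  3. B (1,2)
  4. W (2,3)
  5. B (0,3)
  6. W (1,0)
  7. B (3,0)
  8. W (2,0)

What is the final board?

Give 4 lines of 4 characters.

Move 1: B@(0,2) -> caps B=0 W=0
Move 2: W@(3,1) -> caps B=0 W=0
Move 3: B@(1,2) -> caps B=0 W=0
Move 4: W@(2,3) -> caps B=0 W=0
Move 5: B@(0,3) -> caps B=0 W=0
Move 6: W@(1,0) -> caps B=0 W=0
Move 7: B@(3,0) -> caps B=0 W=0
Move 8: W@(2,0) -> caps B=0 W=1

Answer: ..BB
W.B.
W..W
.W..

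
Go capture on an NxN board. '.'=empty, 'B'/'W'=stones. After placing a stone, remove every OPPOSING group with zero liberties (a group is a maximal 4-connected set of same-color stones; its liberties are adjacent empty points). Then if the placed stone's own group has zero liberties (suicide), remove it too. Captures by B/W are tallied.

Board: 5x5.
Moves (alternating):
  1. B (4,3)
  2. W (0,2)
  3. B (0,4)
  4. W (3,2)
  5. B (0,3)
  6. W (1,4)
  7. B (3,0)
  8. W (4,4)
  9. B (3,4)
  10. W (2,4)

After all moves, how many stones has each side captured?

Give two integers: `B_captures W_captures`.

Move 1: B@(4,3) -> caps B=0 W=0
Move 2: W@(0,2) -> caps B=0 W=0
Move 3: B@(0,4) -> caps B=0 W=0
Move 4: W@(3,2) -> caps B=0 W=0
Move 5: B@(0,3) -> caps B=0 W=0
Move 6: W@(1,4) -> caps B=0 W=0
Move 7: B@(3,0) -> caps B=0 W=0
Move 8: W@(4,4) -> caps B=0 W=0
Move 9: B@(3,4) -> caps B=1 W=0
Move 10: W@(2,4) -> caps B=1 W=0

Answer: 1 0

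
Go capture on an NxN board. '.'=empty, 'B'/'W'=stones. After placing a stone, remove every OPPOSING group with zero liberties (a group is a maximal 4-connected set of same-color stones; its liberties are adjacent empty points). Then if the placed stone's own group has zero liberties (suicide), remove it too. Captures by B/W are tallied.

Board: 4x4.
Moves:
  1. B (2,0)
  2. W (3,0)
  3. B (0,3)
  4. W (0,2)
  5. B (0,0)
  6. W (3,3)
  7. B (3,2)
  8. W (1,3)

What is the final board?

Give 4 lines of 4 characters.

Answer: B.W.
...W
B...
W.BW

Derivation:
Move 1: B@(2,0) -> caps B=0 W=0
Move 2: W@(3,0) -> caps B=0 W=0
Move 3: B@(0,3) -> caps B=0 W=0
Move 4: W@(0,2) -> caps B=0 W=0
Move 5: B@(0,0) -> caps B=0 W=0
Move 6: W@(3,3) -> caps B=0 W=0
Move 7: B@(3,2) -> caps B=0 W=0
Move 8: W@(1,3) -> caps B=0 W=1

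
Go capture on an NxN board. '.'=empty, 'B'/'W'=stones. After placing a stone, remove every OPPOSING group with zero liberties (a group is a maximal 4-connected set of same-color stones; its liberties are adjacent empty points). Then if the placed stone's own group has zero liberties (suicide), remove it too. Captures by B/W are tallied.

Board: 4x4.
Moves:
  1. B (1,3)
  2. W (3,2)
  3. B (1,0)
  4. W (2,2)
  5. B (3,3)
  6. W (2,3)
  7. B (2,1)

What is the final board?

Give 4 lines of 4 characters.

Move 1: B@(1,3) -> caps B=0 W=0
Move 2: W@(3,2) -> caps B=0 W=0
Move 3: B@(1,0) -> caps B=0 W=0
Move 4: W@(2,2) -> caps B=0 W=0
Move 5: B@(3,3) -> caps B=0 W=0
Move 6: W@(2,3) -> caps B=0 W=1
Move 7: B@(2,1) -> caps B=0 W=1

Answer: ....
B..B
.BWW
..W.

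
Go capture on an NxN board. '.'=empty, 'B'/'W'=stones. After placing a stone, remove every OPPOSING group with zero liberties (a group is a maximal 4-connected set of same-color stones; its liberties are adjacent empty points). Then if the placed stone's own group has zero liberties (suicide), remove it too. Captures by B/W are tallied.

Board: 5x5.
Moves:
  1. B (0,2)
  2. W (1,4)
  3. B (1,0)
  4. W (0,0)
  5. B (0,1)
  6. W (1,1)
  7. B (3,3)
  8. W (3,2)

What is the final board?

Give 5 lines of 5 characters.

Answer: .BB..
BW..W
.....
..WB.
.....

Derivation:
Move 1: B@(0,2) -> caps B=0 W=0
Move 2: W@(1,4) -> caps B=0 W=0
Move 3: B@(1,0) -> caps B=0 W=0
Move 4: W@(0,0) -> caps B=0 W=0
Move 5: B@(0,1) -> caps B=1 W=0
Move 6: W@(1,1) -> caps B=1 W=0
Move 7: B@(3,3) -> caps B=1 W=0
Move 8: W@(3,2) -> caps B=1 W=0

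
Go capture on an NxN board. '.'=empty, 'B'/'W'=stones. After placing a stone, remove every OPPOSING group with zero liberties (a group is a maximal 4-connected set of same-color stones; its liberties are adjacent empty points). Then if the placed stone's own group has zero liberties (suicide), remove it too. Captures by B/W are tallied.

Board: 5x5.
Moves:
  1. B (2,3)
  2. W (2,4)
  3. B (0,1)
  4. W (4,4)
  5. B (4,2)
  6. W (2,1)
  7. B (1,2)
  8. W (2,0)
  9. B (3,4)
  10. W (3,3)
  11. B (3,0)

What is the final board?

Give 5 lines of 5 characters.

Move 1: B@(2,3) -> caps B=0 W=0
Move 2: W@(2,4) -> caps B=0 W=0
Move 3: B@(0,1) -> caps B=0 W=0
Move 4: W@(4,4) -> caps B=0 W=0
Move 5: B@(4,2) -> caps B=0 W=0
Move 6: W@(2,1) -> caps B=0 W=0
Move 7: B@(1,2) -> caps B=0 W=0
Move 8: W@(2,0) -> caps B=0 W=0
Move 9: B@(3,4) -> caps B=0 W=0
Move 10: W@(3,3) -> caps B=0 W=1
Move 11: B@(3,0) -> caps B=0 W=1

Answer: .B...
..B..
WW.BW
B..W.
..B.W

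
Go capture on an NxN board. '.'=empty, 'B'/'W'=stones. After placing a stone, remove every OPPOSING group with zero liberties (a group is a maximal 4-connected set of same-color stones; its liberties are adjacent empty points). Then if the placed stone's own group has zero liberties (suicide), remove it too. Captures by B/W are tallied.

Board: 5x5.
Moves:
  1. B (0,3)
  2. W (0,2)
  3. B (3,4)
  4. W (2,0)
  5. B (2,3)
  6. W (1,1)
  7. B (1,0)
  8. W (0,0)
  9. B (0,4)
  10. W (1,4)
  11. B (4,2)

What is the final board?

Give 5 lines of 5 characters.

Move 1: B@(0,3) -> caps B=0 W=0
Move 2: W@(0,2) -> caps B=0 W=0
Move 3: B@(3,4) -> caps B=0 W=0
Move 4: W@(2,0) -> caps B=0 W=0
Move 5: B@(2,3) -> caps B=0 W=0
Move 6: W@(1,1) -> caps B=0 W=0
Move 7: B@(1,0) -> caps B=0 W=0
Move 8: W@(0,0) -> caps B=0 W=1
Move 9: B@(0,4) -> caps B=0 W=1
Move 10: W@(1,4) -> caps B=0 W=1
Move 11: B@(4,2) -> caps B=0 W=1

Answer: W.WBB
.W..W
W..B.
....B
..B..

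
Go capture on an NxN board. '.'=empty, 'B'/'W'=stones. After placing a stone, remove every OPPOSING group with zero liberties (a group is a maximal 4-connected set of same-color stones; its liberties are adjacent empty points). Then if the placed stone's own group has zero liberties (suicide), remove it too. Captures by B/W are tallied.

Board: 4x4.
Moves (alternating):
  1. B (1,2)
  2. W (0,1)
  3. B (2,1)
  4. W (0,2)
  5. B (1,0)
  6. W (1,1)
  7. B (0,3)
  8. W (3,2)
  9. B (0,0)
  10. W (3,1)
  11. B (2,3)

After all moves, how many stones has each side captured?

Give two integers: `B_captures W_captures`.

Answer: 3 0

Derivation:
Move 1: B@(1,2) -> caps B=0 W=0
Move 2: W@(0,1) -> caps B=0 W=0
Move 3: B@(2,1) -> caps B=0 W=0
Move 4: W@(0,2) -> caps B=0 W=0
Move 5: B@(1,0) -> caps B=0 W=0
Move 6: W@(1,1) -> caps B=0 W=0
Move 7: B@(0,3) -> caps B=0 W=0
Move 8: W@(3,2) -> caps B=0 W=0
Move 9: B@(0,0) -> caps B=3 W=0
Move 10: W@(3,1) -> caps B=3 W=0
Move 11: B@(2,3) -> caps B=3 W=0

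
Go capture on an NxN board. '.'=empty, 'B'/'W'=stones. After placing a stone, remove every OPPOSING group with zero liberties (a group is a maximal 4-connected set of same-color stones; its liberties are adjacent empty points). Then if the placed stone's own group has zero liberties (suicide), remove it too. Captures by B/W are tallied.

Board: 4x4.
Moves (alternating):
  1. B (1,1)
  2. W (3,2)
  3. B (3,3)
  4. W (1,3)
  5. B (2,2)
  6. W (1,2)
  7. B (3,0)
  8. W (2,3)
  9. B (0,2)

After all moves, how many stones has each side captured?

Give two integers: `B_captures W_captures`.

Answer: 0 1

Derivation:
Move 1: B@(1,1) -> caps B=0 W=0
Move 2: W@(3,2) -> caps B=0 W=0
Move 3: B@(3,3) -> caps B=0 W=0
Move 4: W@(1,3) -> caps B=0 W=0
Move 5: B@(2,2) -> caps B=0 W=0
Move 6: W@(1,2) -> caps B=0 W=0
Move 7: B@(3,0) -> caps B=0 W=0
Move 8: W@(2,3) -> caps B=0 W=1
Move 9: B@(0,2) -> caps B=0 W=1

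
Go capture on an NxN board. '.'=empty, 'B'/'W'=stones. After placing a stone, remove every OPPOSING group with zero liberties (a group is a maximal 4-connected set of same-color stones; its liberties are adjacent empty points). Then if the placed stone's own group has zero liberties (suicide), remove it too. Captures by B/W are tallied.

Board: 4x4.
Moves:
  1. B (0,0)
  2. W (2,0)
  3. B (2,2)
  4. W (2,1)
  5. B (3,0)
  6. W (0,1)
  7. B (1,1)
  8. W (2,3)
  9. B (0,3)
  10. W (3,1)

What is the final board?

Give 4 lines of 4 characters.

Answer: BW.B
.B..
WWBW
.W..

Derivation:
Move 1: B@(0,0) -> caps B=0 W=0
Move 2: W@(2,0) -> caps B=0 W=0
Move 3: B@(2,2) -> caps B=0 W=0
Move 4: W@(2,1) -> caps B=0 W=0
Move 5: B@(3,0) -> caps B=0 W=0
Move 6: W@(0,1) -> caps B=0 W=0
Move 7: B@(1,1) -> caps B=0 W=0
Move 8: W@(2,3) -> caps B=0 W=0
Move 9: B@(0,3) -> caps B=0 W=0
Move 10: W@(3,1) -> caps B=0 W=1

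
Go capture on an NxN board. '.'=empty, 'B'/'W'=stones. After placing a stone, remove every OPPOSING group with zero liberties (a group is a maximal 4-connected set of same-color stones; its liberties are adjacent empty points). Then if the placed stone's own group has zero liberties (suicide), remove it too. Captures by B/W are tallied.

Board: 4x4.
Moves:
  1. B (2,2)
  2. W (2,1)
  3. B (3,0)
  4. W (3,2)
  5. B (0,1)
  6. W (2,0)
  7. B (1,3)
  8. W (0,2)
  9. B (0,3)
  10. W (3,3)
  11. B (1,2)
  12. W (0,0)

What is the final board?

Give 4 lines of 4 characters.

Move 1: B@(2,2) -> caps B=0 W=0
Move 2: W@(2,1) -> caps B=0 W=0
Move 3: B@(3,0) -> caps B=0 W=0
Move 4: W@(3,2) -> caps B=0 W=0
Move 5: B@(0,1) -> caps B=0 W=0
Move 6: W@(2,0) -> caps B=0 W=0
Move 7: B@(1,3) -> caps B=0 W=0
Move 8: W@(0,2) -> caps B=0 W=0
Move 9: B@(0,3) -> caps B=0 W=0
Move 10: W@(3,3) -> caps B=0 W=0
Move 11: B@(1,2) -> caps B=1 W=0
Move 12: W@(0,0) -> caps B=1 W=0

Answer: WB.B
..BB
WWB.
B.WW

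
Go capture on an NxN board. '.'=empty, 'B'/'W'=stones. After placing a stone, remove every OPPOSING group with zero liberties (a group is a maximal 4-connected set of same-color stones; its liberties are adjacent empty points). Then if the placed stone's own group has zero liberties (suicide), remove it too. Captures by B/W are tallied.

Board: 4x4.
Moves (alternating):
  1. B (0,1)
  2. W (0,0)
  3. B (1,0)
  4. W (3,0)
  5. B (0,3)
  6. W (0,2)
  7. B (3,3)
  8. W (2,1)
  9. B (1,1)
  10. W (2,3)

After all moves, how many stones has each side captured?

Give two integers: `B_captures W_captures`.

Move 1: B@(0,1) -> caps B=0 W=0
Move 2: W@(0,0) -> caps B=0 W=0
Move 3: B@(1,0) -> caps B=1 W=0
Move 4: W@(3,0) -> caps B=1 W=0
Move 5: B@(0,3) -> caps B=1 W=0
Move 6: W@(0,2) -> caps B=1 W=0
Move 7: B@(3,3) -> caps B=1 W=0
Move 8: W@(2,1) -> caps B=1 W=0
Move 9: B@(1,1) -> caps B=1 W=0
Move 10: W@(2,3) -> caps B=1 W=0

Answer: 1 0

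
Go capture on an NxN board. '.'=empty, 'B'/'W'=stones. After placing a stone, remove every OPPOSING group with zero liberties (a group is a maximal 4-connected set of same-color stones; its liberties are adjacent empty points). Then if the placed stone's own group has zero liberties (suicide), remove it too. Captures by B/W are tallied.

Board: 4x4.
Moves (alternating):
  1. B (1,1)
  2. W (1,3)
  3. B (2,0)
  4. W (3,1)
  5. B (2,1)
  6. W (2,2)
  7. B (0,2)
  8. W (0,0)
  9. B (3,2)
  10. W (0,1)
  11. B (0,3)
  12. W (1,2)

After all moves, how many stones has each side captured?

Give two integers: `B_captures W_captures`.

Move 1: B@(1,1) -> caps B=0 W=0
Move 2: W@(1,3) -> caps B=0 W=0
Move 3: B@(2,0) -> caps B=0 W=0
Move 4: W@(3,1) -> caps B=0 W=0
Move 5: B@(2,1) -> caps B=0 W=0
Move 6: W@(2,2) -> caps B=0 W=0
Move 7: B@(0,2) -> caps B=0 W=0
Move 8: W@(0,0) -> caps B=0 W=0
Move 9: B@(3,2) -> caps B=0 W=0
Move 10: W@(0,1) -> caps B=0 W=0
Move 11: B@(0,3) -> caps B=0 W=0
Move 12: W@(1,2) -> caps B=0 W=2

Answer: 0 2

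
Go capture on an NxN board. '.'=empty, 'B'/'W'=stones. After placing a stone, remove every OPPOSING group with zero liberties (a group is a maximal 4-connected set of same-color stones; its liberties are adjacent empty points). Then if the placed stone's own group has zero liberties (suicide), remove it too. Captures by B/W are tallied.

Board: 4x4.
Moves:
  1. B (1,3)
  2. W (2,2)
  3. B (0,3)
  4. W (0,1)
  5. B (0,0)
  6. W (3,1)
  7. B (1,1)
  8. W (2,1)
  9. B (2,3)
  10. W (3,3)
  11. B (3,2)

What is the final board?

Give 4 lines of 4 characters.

Answer: BW.B
.B.B
.WWB
.WB.

Derivation:
Move 1: B@(1,3) -> caps B=0 W=0
Move 2: W@(2,2) -> caps B=0 W=0
Move 3: B@(0,3) -> caps B=0 W=0
Move 4: W@(0,1) -> caps B=0 W=0
Move 5: B@(0,0) -> caps B=0 W=0
Move 6: W@(3,1) -> caps B=0 W=0
Move 7: B@(1,1) -> caps B=0 W=0
Move 8: W@(2,1) -> caps B=0 W=0
Move 9: B@(2,3) -> caps B=0 W=0
Move 10: W@(3,3) -> caps B=0 W=0
Move 11: B@(3,2) -> caps B=1 W=0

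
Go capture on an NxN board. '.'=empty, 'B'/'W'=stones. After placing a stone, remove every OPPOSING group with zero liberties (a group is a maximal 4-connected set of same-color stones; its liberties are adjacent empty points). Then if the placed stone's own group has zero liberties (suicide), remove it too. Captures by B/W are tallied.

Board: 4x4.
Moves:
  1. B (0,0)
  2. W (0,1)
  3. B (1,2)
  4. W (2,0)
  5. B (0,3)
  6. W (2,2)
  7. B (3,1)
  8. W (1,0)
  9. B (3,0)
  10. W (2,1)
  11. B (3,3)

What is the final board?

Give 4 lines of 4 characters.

Move 1: B@(0,0) -> caps B=0 W=0
Move 2: W@(0,1) -> caps B=0 W=0
Move 3: B@(1,2) -> caps B=0 W=0
Move 4: W@(2,0) -> caps B=0 W=0
Move 5: B@(0,3) -> caps B=0 W=0
Move 6: W@(2,2) -> caps B=0 W=0
Move 7: B@(3,1) -> caps B=0 W=0
Move 8: W@(1,0) -> caps B=0 W=1
Move 9: B@(3,0) -> caps B=0 W=1
Move 10: W@(2,1) -> caps B=0 W=1
Move 11: B@(3,3) -> caps B=0 W=1

Answer: .W.B
W.B.
WWW.
BB.B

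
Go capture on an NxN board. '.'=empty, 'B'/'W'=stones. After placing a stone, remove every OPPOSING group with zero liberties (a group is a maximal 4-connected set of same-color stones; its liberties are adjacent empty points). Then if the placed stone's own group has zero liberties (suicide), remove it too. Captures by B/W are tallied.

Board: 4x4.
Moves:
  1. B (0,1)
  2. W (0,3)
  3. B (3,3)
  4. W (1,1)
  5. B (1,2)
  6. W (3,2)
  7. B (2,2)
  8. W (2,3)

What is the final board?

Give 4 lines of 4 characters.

Move 1: B@(0,1) -> caps B=0 W=0
Move 2: W@(0,3) -> caps B=0 W=0
Move 3: B@(3,3) -> caps B=0 W=0
Move 4: W@(1,1) -> caps B=0 W=0
Move 5: B@(1,2) -> caps B=0 W=0
Move 6: W@(3,2) -> caps B=0 W=0
Move 7: B@(2,2) -> caps B=0 W=0
Move 8: W@(2,3) -> caps B=0 W=1

Answer: .B.W
.WB.
..BW
..W.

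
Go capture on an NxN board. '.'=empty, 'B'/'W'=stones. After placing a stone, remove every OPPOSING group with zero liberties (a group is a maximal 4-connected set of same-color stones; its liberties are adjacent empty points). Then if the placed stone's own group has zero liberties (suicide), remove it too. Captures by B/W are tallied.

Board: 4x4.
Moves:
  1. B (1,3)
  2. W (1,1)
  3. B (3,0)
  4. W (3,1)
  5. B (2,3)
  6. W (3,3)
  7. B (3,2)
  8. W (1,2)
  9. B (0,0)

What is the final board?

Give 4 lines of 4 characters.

Answer: B...
.WWB
...B
BWB.

Derivation:
Move 1: B@(1,3) -> caps B=0 W=0
Move 2: W@(1,1) -> caps B=0 W=0
Move 3: B@(3,0) -> caps B=0 W=0
Move 4: W@(3,1) -> caps B=0 W=0
Move 5: B@(2,3) -> caps B=0 W=0
Move 6: W@(3,3) -> caps B=0 W=0
Move 7: B@(3,2) -> caps B=1 W=0
Move 8: W@(1,2) -> caps B=1 W=0
Move 9: B@(0,0) -> caps B=1 W=0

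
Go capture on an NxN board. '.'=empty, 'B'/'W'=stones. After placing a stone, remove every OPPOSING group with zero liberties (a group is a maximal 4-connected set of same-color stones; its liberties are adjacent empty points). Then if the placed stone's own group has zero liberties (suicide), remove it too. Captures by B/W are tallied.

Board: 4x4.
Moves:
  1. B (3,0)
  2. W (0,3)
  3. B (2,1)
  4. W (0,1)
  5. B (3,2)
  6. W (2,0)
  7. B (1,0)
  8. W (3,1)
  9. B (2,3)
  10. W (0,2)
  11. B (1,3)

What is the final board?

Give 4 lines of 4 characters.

Move 1: B@(3,0) -> caps B=0 W=0
Move 2: W@(0,3) -> caps B=0 W=0
Move 3: B@(2,1) -> caps B=0 W=0
Move 4: W@(0,1) -> caps B=0 W=0
Move 5: B@(3,2) -> caps B=0 W=0
Move 6: W@(2,0) -> caps B=0 W=0
Move 7: B@(1,0) -> caps B=1 W=0
Move 8: W@(3,1) -> caps B=1 W=0
Move 9: B@(2,3) -> caps B=1 W=0
Move 10: W@(0,2) -> caps B=1 W=0
Move 11: B@(1,3) -> caps B=1 W=0

Answer: .WWW
B..B
.B.B
B.B.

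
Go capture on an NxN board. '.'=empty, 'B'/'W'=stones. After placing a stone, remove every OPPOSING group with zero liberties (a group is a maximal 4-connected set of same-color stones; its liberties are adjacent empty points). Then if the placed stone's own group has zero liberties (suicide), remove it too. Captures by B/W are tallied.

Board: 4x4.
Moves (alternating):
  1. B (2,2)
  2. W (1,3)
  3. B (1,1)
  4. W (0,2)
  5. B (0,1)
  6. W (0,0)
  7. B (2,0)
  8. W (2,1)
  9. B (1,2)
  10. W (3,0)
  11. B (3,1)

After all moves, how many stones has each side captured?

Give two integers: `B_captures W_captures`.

Move 1: B@(2,2) -> caps B=0 W=0
Move 2: W@(1,3) -> caps B=0 W=0
Move 3: B@(1,1) -> caps B=0 W=0
Move 4: W@(0,2) -> caps B=0 W=0
Move 5: B@(0,1) -> caps B=0 W=0
Move 6: W@(0,0) -> caps B=0 W=0
Move 7: B@(2,0) -> caps B=0 W=0
Move 8: W@(2,1) -> caps B=0 W=0
Move 9: B@(1,2) -> caps B=0 W=0
Move 10: W@(3,0) -> caps B=0 W=0
Move 11: B@(3,1) -> caps B=2 W=0

Answer: 2 0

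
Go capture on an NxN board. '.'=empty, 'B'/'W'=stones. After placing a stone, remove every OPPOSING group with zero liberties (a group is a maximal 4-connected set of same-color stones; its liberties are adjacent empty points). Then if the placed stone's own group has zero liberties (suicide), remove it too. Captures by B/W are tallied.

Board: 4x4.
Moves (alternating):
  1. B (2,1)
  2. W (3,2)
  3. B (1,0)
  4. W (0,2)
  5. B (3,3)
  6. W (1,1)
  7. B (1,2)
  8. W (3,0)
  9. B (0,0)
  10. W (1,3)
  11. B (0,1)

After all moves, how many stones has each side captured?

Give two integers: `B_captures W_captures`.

Move 1: B@(2,1) -> caps B=0 W=0
Move 2: W@(3,2) -> caps B=0 W=0
Move 3: B@(1,0) -> caps B=0 W=0
Move 4: W@(0,2) -> caps B=0 W=0
Move 5: B@(3,3) -> caps B=0 W=0
Move 6: W@(1,1) -> caps B=0 W=0
Move 7: B@(1,2) -> caps B=0 W=0
Move 8: W@(3,0) -> caps B=0 W=0
Move 9: B@(0,0) -> caps B=0 W=0
Move 10: W@(1,3) -> caps B=0 W=0
Move 11: B@(0,1) -> caps B=1 W=0

Answer: 1 0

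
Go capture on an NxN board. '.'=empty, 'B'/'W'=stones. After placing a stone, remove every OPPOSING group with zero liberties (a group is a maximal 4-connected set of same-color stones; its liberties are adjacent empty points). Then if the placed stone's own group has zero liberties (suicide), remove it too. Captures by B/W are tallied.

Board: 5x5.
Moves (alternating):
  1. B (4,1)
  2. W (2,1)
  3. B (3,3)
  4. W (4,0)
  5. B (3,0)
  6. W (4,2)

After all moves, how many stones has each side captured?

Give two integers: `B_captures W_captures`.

Answer: 1 0

Derivation:
Move 1: B@(4,1) -> caps B=0 W=0
Move 2: W@(2,1) -> caps B=0 W=0
Move 3: B@(3,3) -> caps B=0 W=0
Move 4: W@(4,0) -> caps B=0 W=0
Move 5: B@(3,0) -> caps B=1 W=0
Move 6: W@(4,2) -> caps B=1 W=0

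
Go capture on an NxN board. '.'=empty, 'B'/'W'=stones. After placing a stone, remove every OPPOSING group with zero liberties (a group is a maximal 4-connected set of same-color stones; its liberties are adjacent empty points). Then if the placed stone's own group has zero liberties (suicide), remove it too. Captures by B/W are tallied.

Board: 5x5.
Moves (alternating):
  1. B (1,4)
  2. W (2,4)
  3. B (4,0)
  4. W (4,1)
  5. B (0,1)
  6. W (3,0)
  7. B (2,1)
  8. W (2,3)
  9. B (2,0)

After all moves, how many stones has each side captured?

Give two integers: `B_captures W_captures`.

Answer: 0 1

Derivation:
Move 1: B@(1,4) -> caps B=0 W=0
Move 2: W@(2,4) -> caps B=0 W=0
Move 3: B@(4,0) -> caps B=0 W=0
Move 4: W@(4,1) -> caps B=0 W=0
Move 5: B@(0,1) -> caps B=0 W=0
Move 6: W@(3,0) -> caps B=0 W=1
Move 7: B@(2,1) -> caps B=0 W=1
Move 8: W@(2,3) -> caps B=0 W=1
Move 9: B@(2,0) -> caps B=0 W=1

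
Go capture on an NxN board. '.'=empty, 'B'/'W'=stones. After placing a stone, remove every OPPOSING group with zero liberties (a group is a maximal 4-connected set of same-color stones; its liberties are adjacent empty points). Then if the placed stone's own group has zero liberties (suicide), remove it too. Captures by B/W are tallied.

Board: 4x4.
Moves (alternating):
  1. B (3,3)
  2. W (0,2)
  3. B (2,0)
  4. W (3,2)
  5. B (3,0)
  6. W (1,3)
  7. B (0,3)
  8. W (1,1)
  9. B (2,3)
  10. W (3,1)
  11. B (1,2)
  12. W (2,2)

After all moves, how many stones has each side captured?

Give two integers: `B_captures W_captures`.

Answer: 0 3

Derivation:
Move 1: B@(3,3) -> caps B=0 W=0
Move 2: W@(0,2) -> caps B=0 W=0
Move 3: B@(2,0) -> caps B=0 W=0
Move 4: W@(3,2) -> caps B=0 W=0
Move 5: B@(3,0) -> caps B=0 W=0
Move 6: W@(1,3) -> caps B=0 W=0
Move 7: B@(0,3) -> caps B=0 W=0
Move 8: W@(1,1) -> caps B=0 W=0
Move 9: B@(2,3) -> caps B=0 W=0
Move 10: W@(3,1) -> caps B=0 W=0
Move 11: B@(1,2) -> caps B=0 W=0
Move 12: W@(2,2) -> caps B=0 W=3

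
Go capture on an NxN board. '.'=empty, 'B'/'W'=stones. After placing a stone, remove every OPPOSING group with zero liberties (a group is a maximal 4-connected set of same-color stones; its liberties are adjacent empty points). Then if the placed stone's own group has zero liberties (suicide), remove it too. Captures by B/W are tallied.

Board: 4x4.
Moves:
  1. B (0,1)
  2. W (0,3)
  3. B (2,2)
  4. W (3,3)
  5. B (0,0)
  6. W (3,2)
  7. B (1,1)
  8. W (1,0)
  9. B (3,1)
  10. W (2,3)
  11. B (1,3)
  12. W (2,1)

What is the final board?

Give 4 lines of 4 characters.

Move 1: B@(0,1) -> caps B=0 W=0
Move 2: W@(0,3) -> caps B=0 W=0
Move 3: B@(2,2) -> caps B=0 W=0
Move 4: W@(3,3) -> caps B=0 W=0
Move 5: B@(0,0) -> caps B=0 W=0
Move 6: W@(3,2) -> caps B=0 W=0
Move 7: B@(1,1) -> caps B=0 W=0
Move 8: W@(1,0) -> caps B=0 W=0
Move 9: B@(3,1) -> caps B=0 W=0
Move 10: W@(2,3) -> caps B=0 W=0
Move 11: B@(1,3) -> caps B=3 W=0
Move 12: W@(2,1) -> caps B=3 W=0

Answer: BB.W
WB.B
.WB.
.B..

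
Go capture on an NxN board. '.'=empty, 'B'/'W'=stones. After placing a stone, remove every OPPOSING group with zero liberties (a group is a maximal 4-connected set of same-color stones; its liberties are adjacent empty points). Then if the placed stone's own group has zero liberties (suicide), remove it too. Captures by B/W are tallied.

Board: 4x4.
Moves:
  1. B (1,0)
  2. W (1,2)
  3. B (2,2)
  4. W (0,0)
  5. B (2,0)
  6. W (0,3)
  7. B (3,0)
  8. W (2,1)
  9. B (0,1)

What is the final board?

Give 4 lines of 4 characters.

Move 1: B@(1,0) -> caps B=0 W=0
Move 2: W@(1,2) -> caps B=0 W=0
Move 3: B@(2,2) -> caps B=0 W=0
Move 4: W@(0,0) -> caps B=0 W=0
Move 5: B@(2,0) -> caps B=0 W=0
Move 6: W@(0,3) -> caps B=0 W=0
Move 7: B@(3,0) -> caps B=0 W=0
Move 8: W@(2,1) -> caps B=0 W=0
Move 9: B@(0,1) -> caps B=1 W=0

Answer: .B.W
B.W.
BWB.
B...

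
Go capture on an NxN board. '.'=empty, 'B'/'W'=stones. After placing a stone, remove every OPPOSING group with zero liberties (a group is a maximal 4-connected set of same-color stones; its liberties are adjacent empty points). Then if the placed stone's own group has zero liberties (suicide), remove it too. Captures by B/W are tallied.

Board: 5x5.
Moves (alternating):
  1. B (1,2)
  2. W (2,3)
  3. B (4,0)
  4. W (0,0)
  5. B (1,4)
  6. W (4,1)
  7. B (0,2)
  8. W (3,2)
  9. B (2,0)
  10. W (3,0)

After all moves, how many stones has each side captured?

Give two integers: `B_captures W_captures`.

Move 1: B@(1,2) -> caps B=0 W=0
Move 2: W@(2,3) -> caps B=0 W=0
Move 3: B@(4,0) -> caps B=0 W=0
Move 4: W@(0,0) -> caps B=0 W=0
Move 5: B@(1,4) -> caps B=0 W=0
Move 6: W@(4,1) -> caps B=0 W=0
Move 7: B@(0,2) -> caps B=0 W=0
Move 8: W@(3,2) -> caps B=0 W=0
Move 9: B@(2,0) -> caps B=0 W=0
Move 10: W@(3,0) -> caps B=0 W=1

Answer: 0 1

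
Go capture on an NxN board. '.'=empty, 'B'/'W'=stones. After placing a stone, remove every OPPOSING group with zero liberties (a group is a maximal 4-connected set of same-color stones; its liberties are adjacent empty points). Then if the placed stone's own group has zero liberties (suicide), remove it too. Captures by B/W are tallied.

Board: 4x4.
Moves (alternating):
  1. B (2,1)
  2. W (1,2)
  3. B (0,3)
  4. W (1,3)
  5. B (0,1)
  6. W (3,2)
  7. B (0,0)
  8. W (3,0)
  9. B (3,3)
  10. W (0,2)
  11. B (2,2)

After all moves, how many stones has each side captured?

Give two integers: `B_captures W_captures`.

Answer: 0 1

Derivation:
Move 1: B@(2,1) -> caps B=0 W=0
Move 2: W@(1,2) -> caps B=0 W=0
Move 3: B@(0,3) -> caps B=0 W=0
Move 4: W@(1,3) -> caps B=0 W=0
Move 5: B@(0,1) -> caps B=0 W=0
Move 6: W@(3,2) -> caps B=0 W=0
Move 7: B@(0,0) -> caps B=0 W=0
Move 8: W@(3,0) -> caps B=0 W=0
Move 9: B@(3,3) -> caps B=0 W=0
Move 10: W@(0,2) -> caps B=0 W=1
Move 11: B@(2,2) -> caps B=0 W=1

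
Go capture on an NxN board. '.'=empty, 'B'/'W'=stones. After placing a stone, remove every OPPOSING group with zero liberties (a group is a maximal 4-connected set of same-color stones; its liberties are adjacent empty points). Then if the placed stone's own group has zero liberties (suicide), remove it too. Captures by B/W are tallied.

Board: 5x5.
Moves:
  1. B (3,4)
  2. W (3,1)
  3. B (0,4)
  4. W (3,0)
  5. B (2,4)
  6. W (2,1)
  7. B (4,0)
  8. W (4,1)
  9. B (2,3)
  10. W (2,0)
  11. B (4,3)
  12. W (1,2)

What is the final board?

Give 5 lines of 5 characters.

Move 1: B@(3,4) -> caps B=0 W=0
Move 2: W@(3,1) -> caps B=0 W=0
Move 3: B@(0,4) -> caps B=0 W=0
Move 4: W@(3,0) -> caps B=0 W=0
Move 5: B@(2,4) -> caps B=0 W=0
Move 6: W@(2,1) -> caps B=0 W=0
Move 7: B@(4,0) -> caps B=0 W=0
Move 8: W@(4,1) -> caps B=0 W=1
Move 9: B@(2,3) -> caps B=0 W=1
Move 10: W@(2,0) -> caps B=0 W=1
Move 11: B@(4,3) -> caps B=0 W=1
Move 12: W@(1,2) -> caps B=0 W=1

Answer: ....B
..W..
WW.BB
WW..B
.W.B.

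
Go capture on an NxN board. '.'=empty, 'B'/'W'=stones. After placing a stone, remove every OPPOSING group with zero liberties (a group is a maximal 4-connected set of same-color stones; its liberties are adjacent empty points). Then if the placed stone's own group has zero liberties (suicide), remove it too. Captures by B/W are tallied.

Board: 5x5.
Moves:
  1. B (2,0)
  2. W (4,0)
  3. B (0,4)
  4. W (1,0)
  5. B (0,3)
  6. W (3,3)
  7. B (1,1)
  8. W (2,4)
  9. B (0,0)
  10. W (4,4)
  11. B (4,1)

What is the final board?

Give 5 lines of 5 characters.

Move 1: B@(2,0) -> caps B=0 W=0
Move 2: W@(4,0) -> caps B=0 W=0
Move 3: B@(0,4) -> caps B=0 W=0
Move 4: W@(1,0) -> caps B=0 W=0
Move 5: B@(0,3) -> caps B=0 W=0
Move 6: W@(3,3) -> caps B=0 W=0
Move 7: B@(1,1) -> caps B=0 W=0
Move 8: W@(2,4) -> caps B=0 W=0
Move 9: B@(0,0) -> caps B=1 W=0
Move 10: W@(4,4) -> caps B=1 W=0
Move 11: B@(4,1) -> caps B=1 W=0

Answer: B..BB
.B...
B...W
...W.
WB..W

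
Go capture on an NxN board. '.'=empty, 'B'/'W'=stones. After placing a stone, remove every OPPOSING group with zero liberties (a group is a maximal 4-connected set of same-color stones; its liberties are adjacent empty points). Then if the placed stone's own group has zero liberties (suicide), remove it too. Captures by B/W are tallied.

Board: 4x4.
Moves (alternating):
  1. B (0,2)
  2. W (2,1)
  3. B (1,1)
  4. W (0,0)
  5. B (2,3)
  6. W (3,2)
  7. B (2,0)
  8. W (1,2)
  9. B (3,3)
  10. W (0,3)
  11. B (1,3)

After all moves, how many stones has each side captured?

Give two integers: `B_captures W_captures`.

Answer: 1 0

Derivation:
Move 1: B@(0,2) -> caps B=0 W=0
Move 2: W@(2,1) -> caps B=0 W=0
Move 3: B@(1,1) -> caps B=0 W=0
Move 4: W@(0,0) -> caps B=0 W=0
Move 5: B@(2,3) -> caps B=0 W=0
Move 6: W@(3,2) -> caps B=0 W=0
Move 7: B@(2,0) -> caps B=0 W=0
Move 8: W@(1,2) -> caps B=0 W=0
Move 9: B@(3,3) -> caps B=0 W=0
Move 10: W@(0,3) -> caps B=0 W=0
Move 11: B@(1,3) -> caps B=1 W=0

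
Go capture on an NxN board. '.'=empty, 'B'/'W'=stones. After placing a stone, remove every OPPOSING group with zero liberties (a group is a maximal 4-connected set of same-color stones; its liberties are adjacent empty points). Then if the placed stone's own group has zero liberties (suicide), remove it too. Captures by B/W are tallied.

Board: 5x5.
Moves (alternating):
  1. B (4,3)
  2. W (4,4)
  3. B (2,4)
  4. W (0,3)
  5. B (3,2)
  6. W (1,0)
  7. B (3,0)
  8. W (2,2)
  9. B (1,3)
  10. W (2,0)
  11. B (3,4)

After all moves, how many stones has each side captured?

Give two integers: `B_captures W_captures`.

Move 1: B@(4,3) -> caps B=0 W=0
Move 2: W@(4,4) -> caps B=0 W=0
Move 3: B@(2,4) -> caps B=0 W=0
Move 4: W@(0,3) -> caps B=0 W=0
Move 5: B@(3,2) -> caps B=0 W=0
Move 6: W@(1,0) -> caps B=0 W=0
Move 7: B@(3,0) -> caps B=0 W=0
Move 8: W@(2,2) -> caps B=0 W=0
Move 9: B@(1,3) -> caps B=0 W=0
Move 10: W@(2,0) -> caps B=0 W=0
Move 11: B@(3,4) -> caps B=1 W=0

Answer: 1 0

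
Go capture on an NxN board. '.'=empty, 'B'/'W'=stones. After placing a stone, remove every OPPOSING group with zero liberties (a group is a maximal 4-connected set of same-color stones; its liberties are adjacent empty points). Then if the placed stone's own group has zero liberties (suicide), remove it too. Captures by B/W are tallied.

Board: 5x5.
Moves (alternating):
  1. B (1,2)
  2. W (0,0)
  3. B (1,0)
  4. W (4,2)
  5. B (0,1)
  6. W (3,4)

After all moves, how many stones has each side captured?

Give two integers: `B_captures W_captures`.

Move 1: B@(1,2) -> caps B=0 W=0
Move 2: W@(0,0) -> caps B=0 W=0
Move 3: B@(1,0) -> caps B=0 W=0
Move 4: W@(4,2) -> caps B=0 W=0
Move 5: B@(0,1) -> caps B=1 W=0
Move 6: W@(3,4) -> caps B=1 W=0

Answer: 1 0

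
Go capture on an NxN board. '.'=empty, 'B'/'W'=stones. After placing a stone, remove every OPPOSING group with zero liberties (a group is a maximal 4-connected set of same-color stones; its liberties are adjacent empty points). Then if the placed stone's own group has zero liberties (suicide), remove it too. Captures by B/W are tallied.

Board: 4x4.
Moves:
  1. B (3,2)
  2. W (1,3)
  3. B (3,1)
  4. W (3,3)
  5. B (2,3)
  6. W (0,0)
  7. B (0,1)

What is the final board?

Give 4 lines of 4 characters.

Answer: WB..
...W
...B
.BB.

Derivation:
Move 1: B@(3,2) -> caps B=0 W=0
Move 2: W@(1,3) -> caps B=0 W=0
Move 3: B@(3,1) -> caps B=0 W=0
Move 4: W@(3,3) -> caps B=0 W=0
Move 5: B@(2,3) -> caps B=1 W=0
Move 6: W@(0,0) -> caps B=1 W=0
Move 7: B@(0,1) -> caps B=1 W=0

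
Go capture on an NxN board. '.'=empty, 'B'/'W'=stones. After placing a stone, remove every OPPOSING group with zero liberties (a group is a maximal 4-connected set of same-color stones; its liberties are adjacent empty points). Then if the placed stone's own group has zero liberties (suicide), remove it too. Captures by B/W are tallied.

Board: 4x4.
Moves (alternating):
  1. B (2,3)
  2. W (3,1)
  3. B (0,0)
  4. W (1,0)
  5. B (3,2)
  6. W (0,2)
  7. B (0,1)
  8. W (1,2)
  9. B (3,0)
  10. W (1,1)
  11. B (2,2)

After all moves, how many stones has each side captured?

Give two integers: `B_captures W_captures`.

Move 1: B@(2,3) -> caps B=0 W=0
Move 2: W@(3,1) -> caps B=0 W=0
Move 3: B@(0,0) -> caps B=0 W=0
Move 4: W@(1,0) -> caps B=0 W=0
Move 5: B@(3,2) -> caps B=0 W=0
Move 6: W@(0,2) -> caps B=0 W=0
Move 7: B@(0,1) -> caps B=0 W=0
Move 8: W@(1,2) -> caps B=0 W=0
Move 9: B@(3,0) -> caps B=0 W=0
Move 10: W@(1,1) -> caps B=0 W=2
Move 11: B@(2,2) -> caps B=0 W=2

Answer: 0 2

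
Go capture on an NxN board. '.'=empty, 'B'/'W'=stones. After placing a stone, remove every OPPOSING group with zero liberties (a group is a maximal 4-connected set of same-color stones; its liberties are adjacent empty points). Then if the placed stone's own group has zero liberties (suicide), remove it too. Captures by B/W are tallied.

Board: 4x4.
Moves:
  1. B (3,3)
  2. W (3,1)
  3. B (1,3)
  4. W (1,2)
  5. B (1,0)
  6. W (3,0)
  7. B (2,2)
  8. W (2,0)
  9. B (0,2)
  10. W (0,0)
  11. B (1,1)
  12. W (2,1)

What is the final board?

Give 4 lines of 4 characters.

Move 1: B@(3,3) -> caps B=0 W=0
Move 2: W@(3,1) -> caps B=0 W=0
Move 3: B@(1,3) -> caps B=0 W=0
Move 4: W@(1,2) -> caps B=0 W=0
Move 5: B@(1,0) -> caps B=0 W=0
Move 6: W@(3,0) -> caps B=0 W=0
Move 7: B@(2,2) -> caps B=0 W=0
Move 8: W@(2,0) -> caps B=0 W=0
Move 9: B@(0,2) -> caps B=0 W=0
Move 10: W@(0,0) -> caps B=0 W=0
Move 11: B@(1,1) -> caps B=1 W=0
Move 12: W@(2,1) -> caps B=1 W=0

Answer: W.B.
BB.B
WWB.
WW.B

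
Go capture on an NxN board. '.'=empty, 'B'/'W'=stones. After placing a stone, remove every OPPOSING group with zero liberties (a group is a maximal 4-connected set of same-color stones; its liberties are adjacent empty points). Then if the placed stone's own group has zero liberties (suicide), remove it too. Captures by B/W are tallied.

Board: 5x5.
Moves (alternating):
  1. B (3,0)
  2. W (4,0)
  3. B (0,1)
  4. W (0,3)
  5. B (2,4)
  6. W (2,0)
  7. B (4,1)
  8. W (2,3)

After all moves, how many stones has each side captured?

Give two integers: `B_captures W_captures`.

Answer: 1 0

Derivation:
Move 1: B@(3,0) -> caps B=0 W=0
Move 2: W@(4,0) -> caps B=0 W=0
Move 3: B@(0,1) -> caps B=0 W=0
Move 4: W@(0,3) -> caps B=0 W=0
Move 5: B@(2,4) -> caps B=0 W=0
Move 6: W@(2,0) -> caps B=0 W=0
Move 7: B@(4,1) -> caps B=1 W=0
Move 8: W@(2,3) -> caps B=1 W=0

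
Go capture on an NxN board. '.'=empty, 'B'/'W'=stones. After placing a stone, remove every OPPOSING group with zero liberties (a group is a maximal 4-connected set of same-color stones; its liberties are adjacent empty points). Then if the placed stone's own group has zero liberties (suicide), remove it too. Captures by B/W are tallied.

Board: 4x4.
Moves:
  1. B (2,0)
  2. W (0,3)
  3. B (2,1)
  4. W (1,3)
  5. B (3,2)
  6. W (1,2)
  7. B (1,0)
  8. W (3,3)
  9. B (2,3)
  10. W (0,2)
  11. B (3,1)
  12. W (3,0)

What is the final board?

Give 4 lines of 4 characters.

Move 1: B@(2,0) -> caps B=0 W=0
Move 2: W@(0,3) -> caps B=0 W=0
Move 3: B@(2,1) -> caps B=0 W=0
Move 4: W@(1,3) -> caps B=0 W=0
Move 5: B@(3,2) -> caps B=0 W=0
Move 6: W@(1,2) -> caps B=0 W=0
Move 7: B@(1,0) -> caps B=0 W=0
Move 8: W@(3,3) -> caps B=0 W=0
Move 9: B@(2,3) -> caps B=1 W=0
Move 10: W@(0,2) -> caps B=1 W=0
Move 11: B@(3,1) -> caps B=1 W=0
Move 12: W@(3,0) -> caps B=1 W=0

Answer: ..WW
B.WW
BB.B
.BB.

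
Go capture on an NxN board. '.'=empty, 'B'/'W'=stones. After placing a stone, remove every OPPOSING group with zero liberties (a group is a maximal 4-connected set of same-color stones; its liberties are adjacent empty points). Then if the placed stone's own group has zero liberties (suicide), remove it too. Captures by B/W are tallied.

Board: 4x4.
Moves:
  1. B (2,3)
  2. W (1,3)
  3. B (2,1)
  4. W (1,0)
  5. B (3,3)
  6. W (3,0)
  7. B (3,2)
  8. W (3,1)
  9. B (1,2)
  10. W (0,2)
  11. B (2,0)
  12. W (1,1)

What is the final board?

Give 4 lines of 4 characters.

Move 1: B@(2,3) -> caps B=0 W=0
Move 2: W@(1,3) -> caps B=0 W=0
Move 3: B@(2,1) -> caps B=0 W=0
Move 4: W@(1,0) -> caps B=0 W=0
Move 5: B@(3,3) -> caps B=0 W=0
Move 6: W@(3,0) -> caps B=0 W=0
Move 7: B@(3,2) -> caps B=0 W=0
Move 8: W@(3,1) -> caps B=0 W=0
Move 9: B@(1,2) -> caps B=0 W=0
Move 10: W@(0,2) -> caps B=0 W=0
Move 11: B@(2,0) -> caps B=2 W=0
Move 12: W@(1,1) -> caps B=2 W=0

Answer: ..W.
WWBW
BB.B
..BB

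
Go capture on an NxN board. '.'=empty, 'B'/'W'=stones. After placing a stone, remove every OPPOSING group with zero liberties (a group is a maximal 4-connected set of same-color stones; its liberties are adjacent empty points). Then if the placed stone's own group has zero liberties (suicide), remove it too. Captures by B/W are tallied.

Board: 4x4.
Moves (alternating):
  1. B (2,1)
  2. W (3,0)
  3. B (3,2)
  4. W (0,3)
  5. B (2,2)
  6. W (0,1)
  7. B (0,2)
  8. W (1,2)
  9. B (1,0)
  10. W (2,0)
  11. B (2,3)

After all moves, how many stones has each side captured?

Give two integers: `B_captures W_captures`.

Answer: 0 1

Derivation:
Move 1: B@(2,1) -> caps B=0 W=0
Move 2: W@(3,0) -> caps B=0 W=0
Move 3: B@(3,2) -> caps B=0 W=0
Move 4: W@(0,3) -> caps B=0 W=0
Move 5: B@(2,2) -> caps B=0 W=0
Move 6: W@(0,1) -> caps B=0 W=0
Move 7: B@(0,2) -> caps B=0 W=0
Move 8: W@(1,2) -> caps B=0 W=1
Move 9: B@(1,0) -> caps B=0 W=1
Move 10: W@(2,0) -> caps B=0 W=1
Move 11: B@(2,3) -> caps B=0 W=1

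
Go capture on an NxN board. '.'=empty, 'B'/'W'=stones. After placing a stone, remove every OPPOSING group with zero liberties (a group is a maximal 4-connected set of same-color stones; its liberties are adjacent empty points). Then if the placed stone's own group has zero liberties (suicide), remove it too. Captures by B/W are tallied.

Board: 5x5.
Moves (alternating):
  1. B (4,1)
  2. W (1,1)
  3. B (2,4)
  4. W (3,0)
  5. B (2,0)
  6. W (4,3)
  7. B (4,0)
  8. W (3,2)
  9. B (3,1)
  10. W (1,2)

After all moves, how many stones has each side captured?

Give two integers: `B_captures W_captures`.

Answer: 1 0

Derivation:
Move 1: B@(4,1) -> caps B=0 W=0
Move 2: W@(1,1) -> caps B=0 W=0
Move 3: B@(2,4) -> caps B=0 W=0
Move 4: W@(3,0) -> caps B=0 W=0
Move 5: B@(2,0) -> caps B=0 W=0
Move 6: W@(4,3) -> caps B=0 W=0
Move 7: B@(4,0) -> caps B=0 W=0
Move 8: W@(3,2) -> caps B=0 W=0
Move 9: B@(3,1) -> caps B=1 W=0
Move 10: W@(1,2) -> caps B=1 W=0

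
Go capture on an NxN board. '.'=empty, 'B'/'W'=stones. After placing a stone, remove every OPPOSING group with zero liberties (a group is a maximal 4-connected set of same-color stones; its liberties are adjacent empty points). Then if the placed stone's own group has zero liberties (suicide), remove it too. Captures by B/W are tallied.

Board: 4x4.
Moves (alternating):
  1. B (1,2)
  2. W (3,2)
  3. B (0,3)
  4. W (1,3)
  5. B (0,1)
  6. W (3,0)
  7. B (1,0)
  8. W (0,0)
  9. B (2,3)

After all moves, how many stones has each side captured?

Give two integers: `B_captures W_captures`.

Move 1: B@(1,2) -> caps B=0 W=0
Move 2: W@(3,2) -> caps B=0 W=0
Move 3: B@(0,3) -> caps B=0 W=0
Move 4: W@(1,3) -> caps B=0 W=0
Move 5: B@(0,1) -> caps B=0 W=0
Move 6: W@(3,0) -> caps B=0 W=0
Move 7: B@(1,0) -> caps B=0 W=0
Move 8: W@(0,0) -> caps B=0 W=0
Move 9: B@(2,3) -> caps B=1 W=0

Answer: 1 0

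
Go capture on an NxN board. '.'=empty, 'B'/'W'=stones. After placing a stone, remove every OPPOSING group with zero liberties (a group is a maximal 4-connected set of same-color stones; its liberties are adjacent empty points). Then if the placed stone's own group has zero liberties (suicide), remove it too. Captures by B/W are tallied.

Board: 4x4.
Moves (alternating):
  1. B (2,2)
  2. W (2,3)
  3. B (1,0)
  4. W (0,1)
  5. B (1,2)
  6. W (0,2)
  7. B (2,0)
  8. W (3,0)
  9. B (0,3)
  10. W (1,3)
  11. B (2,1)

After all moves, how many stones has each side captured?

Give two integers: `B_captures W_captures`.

Answer: 0 1

Derivation:
Move 1: B@(2,2) -> caps B=0 W=0
Move 2: W@(2,3) -> caps B=0 W=0
Move 3: B@(1,0) -> caps B=0 W=0
Move 4: W@(0,1) -> caps B=0 W=0
Move 5: B@(1,2) -> caps B=0 W=0
Move 6: W@(0,2) -> caps B=0 W=0
Move 7: B@(2,0) -> caps B=0 W=0
Move 8: W@(3,0) -> caps B=0 W=0
Move 9: B@(0,3) -> caps B=0 W=0
Move 10: W@(1,3) -> caps B=0 W=1
Move 11: B@(2,1) -> caps B=0 W=1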